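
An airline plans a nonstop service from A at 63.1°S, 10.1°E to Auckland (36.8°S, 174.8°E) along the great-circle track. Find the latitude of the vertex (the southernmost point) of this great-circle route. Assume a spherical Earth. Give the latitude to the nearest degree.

The great circle lies in the plane with unit normal n̂ = (p₁ × p₂)/|p₁ × p₂|.
Here n̂_z ≈ +0.097; the vertex latitude is φ_max = arccos|n̂_z| ≈ 84.4°.

≈ 84°S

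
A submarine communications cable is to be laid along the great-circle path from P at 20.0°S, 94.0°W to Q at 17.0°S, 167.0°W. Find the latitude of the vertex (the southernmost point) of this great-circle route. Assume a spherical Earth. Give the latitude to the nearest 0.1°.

The great circle lies in the plane with unit normal n̂ = (p₁ × p₂)/|p₁ × p₂|.
Here n̂_z ≈ -0.922; the vertex latitude is φ_max = arccos|n̂_z| ≈ 22.8°.
Check via Clairaut: cos φ_max = |cos φ₁| · sin C = cos(20.0°)·sin(101.1°) ≈ 0.922, again giving ≈ 22.8°.

≈ 22.8°S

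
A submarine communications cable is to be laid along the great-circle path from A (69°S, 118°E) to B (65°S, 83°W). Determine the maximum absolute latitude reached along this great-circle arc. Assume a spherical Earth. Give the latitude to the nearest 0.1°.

≈ 85.6°S

The great circle lies in the plane with unit normal n̂ = (p₁ × p₂)/|p₁ × p₂|.
Here n̂_z ≈ +0.077; the vertex latitude is φ_max = arccos|n̂_z| ≈ 85.6°.
Check via Clairaut: cos φ_max = |cos φ₁| · sin C = cos(69.0°)·sin(167.7°) ≈ 0.077, again giving ≈ 85.6°.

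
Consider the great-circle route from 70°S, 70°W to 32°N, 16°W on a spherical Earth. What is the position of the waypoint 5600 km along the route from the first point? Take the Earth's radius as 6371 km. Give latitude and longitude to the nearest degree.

Write both endpoints as unit vectors p₁, p₂ with components (cos φ cos λ, cos φ sin λ, sin φ).
The central angle between the endpoints is δ = arccos(p₁·p₂) ≈ 1.904 rad (109.1°). The total great-circle distance is δ·R ≈ 1.904 × 6371 ≈ 12133 km, so the target fraction is f = 5600/12133 ≈ 0.462.
Interpolate at f ≈ 0.462 with slerp weights a = sin((1−f)δ)/sin δ ≈ 0.905, b = sin(fδ)/sin δ ≈ 0.815.
p = a·p₁ + b·p₂ ≈ (0.770, -0.481, -0.418); φ = arcsin(p_z) ≈ -24.73°, λ = atan2(p_y, p_x) ≈ -32.00°.

≈ 25°S, 32°W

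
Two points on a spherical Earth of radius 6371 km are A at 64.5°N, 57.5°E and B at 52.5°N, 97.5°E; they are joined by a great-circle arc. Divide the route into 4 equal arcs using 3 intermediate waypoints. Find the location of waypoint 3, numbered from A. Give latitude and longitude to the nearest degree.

From cos δ = sin φ₁ sin φ₂ + cos φ₁ cos φ₂ cos Δλ, the central angle is δ ≈ 0.411 rad (23.5°).
Interpolate at f = 3/4 with slerp weights a = sin((1−f)δ)/sin δ ≈ 0.257, b = sin(fδ)/sin δ ≈ 0.759.
p = a·p₁ + b·p₂ ≈ (-0.001, 0.552, 0.834); φ = arcsin(p_z) ≈ 56.53°, λ = atan2(p_y, p_x) ≈ 90.10°.

≈ 57°N, 90°E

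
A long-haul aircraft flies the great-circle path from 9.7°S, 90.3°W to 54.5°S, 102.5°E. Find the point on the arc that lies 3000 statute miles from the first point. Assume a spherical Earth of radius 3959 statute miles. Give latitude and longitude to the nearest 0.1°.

≈ 52.5°S, 99.5°W

Write both endpoints as unit vectors p₁, p₂ with components (cos φ cos λ, cos φ sin λ, sin φ).
The central angle between the endpoints is δ = arccos(p₁·p₂) ≈ 2.005 rad (114.9°). The total great-circle distance is δ·R ≈ 2.005 × 3959 ≈ 7939 mi, so the target fraction is f = 3000/7939 ≈ 0.378.
Interpolate at f ≈ 0.378 with slerp weights a = sin((1−f)δ)/sin δ ≈ 1.045, b = sin(fδ)/sin δ ≈ 0.758.
p = a·p₁ + b·p₂ ≈ (-0.101, -0.601, -0.793); φ = arcsin(p_z) ≈ -52.47°, λ = atan2(p_y, p_x) ≈ -99.51°.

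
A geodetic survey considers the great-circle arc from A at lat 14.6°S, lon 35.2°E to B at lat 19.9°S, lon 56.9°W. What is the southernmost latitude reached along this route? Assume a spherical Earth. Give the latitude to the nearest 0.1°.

The great circle lies in the plane with unit normal n̂ = (p₁ × p₂)/|p₁ × p₂|.
Here n̂_z ≈ -0.911; the vertex latitude is φ_max = arccos|n̂_z| ≈ 24.4°.

≈ 24.4°S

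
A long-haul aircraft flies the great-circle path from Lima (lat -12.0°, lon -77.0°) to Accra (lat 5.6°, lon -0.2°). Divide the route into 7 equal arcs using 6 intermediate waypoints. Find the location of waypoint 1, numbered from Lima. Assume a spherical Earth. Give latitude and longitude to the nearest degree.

≈ lat -10°, lon -66°

Write both endpoints as unit vectors p₁, p₂ with components (cos φ cos λ, cos φ sin λ, sin φ).
The central angle between the endpoints is δ = arccos(p₁·p₂) ≈ 1.367 rad (78.3°).
Interpolate at f = 1/7 with slerp weights a = sin((1−f)δ)/sin δ ≈ 0.941, b = sin(fδ)/sin δ ≈ 0.198.
p = a·p₁ + b·p₂ ≈ (0.404, -0.897, -0.176); φ = arcsin(p_z) ≈ -10.15°, λ = atan2(p_y, p_x) ≈ -65.75°.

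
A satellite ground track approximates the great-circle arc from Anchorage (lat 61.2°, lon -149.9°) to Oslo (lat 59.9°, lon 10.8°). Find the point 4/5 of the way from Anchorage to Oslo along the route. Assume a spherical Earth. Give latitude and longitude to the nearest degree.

≈ lat 71°, lon 4°

Write both endpoints as unit vectors p₁, p₂ with components (cos φ cos λ, cos φ sin λ, sin φ).
The central angle between the endpoints is δ = arccos(p₁·p₂) ≈ 1.012 rad (58.0°).
Interpolate at f = 4/5 with slerp weights a = sin((1−f)δ)/sin δ ≈ 0.237, b = sin(fδ)/sin δ ≈ 0.854.
p = a·p₁ + b·p₂ ≈ (0.322, 0.023, 0.947); φ = arcsin(p_z) ≈ 71.18°, λ = atan2(p_y, p_x) ≈ 4.08°.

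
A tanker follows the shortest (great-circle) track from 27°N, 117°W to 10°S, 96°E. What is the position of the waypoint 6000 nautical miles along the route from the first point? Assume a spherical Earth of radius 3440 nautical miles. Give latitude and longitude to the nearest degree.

≈ 15°N, 133°E

Convert each endpoint to a unit vector on the sphere (x = cos φ cos λ, y = cos φ sin λ, z = sin φ).
The central angle between the endpoints is δ = arccos(p₁·p₂) ≈ 2.523 rad (144.6°). The total great-circle distance is δ·R ≈ 2.523 × 3440 ≈ 8679 nmi, so the target fraction is f = 6000/8679 ≈ 0.691.
Interpolate at f ≈ 0.691 with slerp weights a = sin((1−f)δ)/sin δ ≈ 1.212, b = sin(fδ)/sin δ ≈ 1.699.
p = a·p₁ + b·p₂ ≈ (-0.665, 0.702, 0.255); φ = arcsin(p_z) ≈ 14.78°, λ = atan2(p_y, p_x) ≈ 133.45°.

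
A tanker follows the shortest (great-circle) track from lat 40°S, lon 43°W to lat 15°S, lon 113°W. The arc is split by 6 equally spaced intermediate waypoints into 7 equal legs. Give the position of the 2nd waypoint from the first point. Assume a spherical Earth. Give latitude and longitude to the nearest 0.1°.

Write both endpoints as unit vectors p₁, p₂ with components (cos φ cos λ, cos φ sin λ, sin φ).
The central angle between the endpoints is δ = arccos(p₁·p₂) ≈ 1.138 rad (65.2°).
Interpolate at f = 2/7 with slerp weights a = sin((1−f)δ)/sin δ ≈ 0.800, b = sin(fδ)/sin δ ≈ 0.352.
p = a·p₁ + b·p₂ ≈ (0.315, -0.731, -0.605); φ = arcsin(p_z) ≈ -37.25°, λ = atan2(p_y, p_x) ≈ -66.66°.

≈ lat 37.3°S, lon 66.7°W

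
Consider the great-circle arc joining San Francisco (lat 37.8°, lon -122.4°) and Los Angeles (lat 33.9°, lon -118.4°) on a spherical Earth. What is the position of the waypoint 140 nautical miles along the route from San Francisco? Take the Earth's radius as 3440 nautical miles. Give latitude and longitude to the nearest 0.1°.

≈ lat 36.0°, lon -120.5°

From cos δ = sin φ₁ sin φ₂ + cos φ₁ cos φ₂ cos Δλ, the central angle is δ ≈ 0.088 rad (5.1°). The total great-circle distance is δ·R ≈ 0.088 × 3440 ≈ 304 nmi, so the target fraction is f = 140/304 ≈ 0.460.
Interpolate at f ≈ 0.460 with slerp weights a = sin((1−f)δ)/sin δ ≈ 0.541, b = sin(fδ)/sin δ ≈ 0.460.
p = a·p₁ + b·p₂ ≈ (-0.411, -0.697, 0.588); φ = arcsin(p_z) ≈ 36.02°, λ = atan2(p_y, p_x) ≈ -120.51°.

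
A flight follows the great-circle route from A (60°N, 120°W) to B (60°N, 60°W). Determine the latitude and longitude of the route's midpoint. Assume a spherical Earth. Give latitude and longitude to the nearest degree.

Convert each endpoint to a unit vector on the sphere (x = cos φ cos λ, y = cos φ sin λ, z = sin φ).
The central angle between the endpoints is δ = arccos(p₁·p₂) ≈ 0.505 rad (29.0°).
Interpolate at f = 1/2 with slerp weights a = sin((1−f)δ)/sin δ ≈ 0.516, b = sin(fδ)/sin δ ≈ 0.516.
p = a·p₁ + b·p₂ ≈ (0.000, -0.447, 0.894); φ = arcsin(p_z) ≈ 63.43°, λ = atan2(p_y, p_x) ≈ -90.00°.

≈ (63°N, 90°W)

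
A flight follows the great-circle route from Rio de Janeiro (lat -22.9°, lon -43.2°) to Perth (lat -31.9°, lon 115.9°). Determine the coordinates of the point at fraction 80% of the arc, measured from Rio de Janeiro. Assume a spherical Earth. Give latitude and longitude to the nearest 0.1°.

The haversine formula gives a central angle δ ≈ 2.123 rad (121.7°) between the endpoints.
Interpolate at f = 0.80 with slerp weights a = sin((1−f)δ)/sin δ ≈ 0.484, b = sin(fδ)/sin δ ≈ 1.165.
p = a·p₁ + b·p₂ ≈ (-0.107, 0.585, -0.804); φ = arcsin(p_z) ≈ -53.53°, λ = atan2(p_y, p_x) ≈ 100.37°.

≈ lat -53.5°, lon 100.4°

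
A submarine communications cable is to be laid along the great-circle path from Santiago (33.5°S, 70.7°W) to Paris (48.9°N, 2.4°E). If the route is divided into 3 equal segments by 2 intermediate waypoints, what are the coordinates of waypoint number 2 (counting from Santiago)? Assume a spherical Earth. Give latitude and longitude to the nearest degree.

The haversine formula gives a central angle δ ≈ 1.830 rad (104.9°) between the endpoints.
Interpolate at f = 2/3 with slerp weights a = sin((1−f)δ)/sin δ ≈ 0.593, b = sin(fδ)/sin δ ≈ 0.972.
p = a·p₁ + b·p₂ ≈ (0.802, -0.440, 0.405); φ = arcsin(p_z) ≈ 23.89°, λ = atan2(p_y, p_x) ≈ -28.75°.

≈ (24°N, 29°W)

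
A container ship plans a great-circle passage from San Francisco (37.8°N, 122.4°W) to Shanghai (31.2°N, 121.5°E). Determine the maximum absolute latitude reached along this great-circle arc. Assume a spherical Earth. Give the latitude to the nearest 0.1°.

The great circle lies in the plane with unit normal n̂ = (p₁ × p₂)/|p₁ × p₂|.
Here n̂_z ≈ -0.607; the vertex latitude is φ_max = arccos|n̂_z| ≈ 52.6°.
Check via Clairaut: cos φ_max = |cos φ₁| · sin C = cos(37.8°)·sin(50.2°) ≈ 0.607, again giving ≈ 52.6°.

≈ 52.6°N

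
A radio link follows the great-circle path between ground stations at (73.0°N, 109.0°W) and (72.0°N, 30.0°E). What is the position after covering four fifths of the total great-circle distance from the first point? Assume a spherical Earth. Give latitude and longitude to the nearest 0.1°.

≈ (77.9°N, 18.9°E)

From cos δ = sin φ₁ sin φ₂ + cos φ₁ cos φ₂ cos Δλ, the central angle is δ ≈ 0.571 rad (32.7°).
Interpolate at f = 4/5 with slerp weights a = sin((1−f)δ)/sin δ ≈ 0.211, b = sin(fδ)/sin δ ≈ 0.816.
p = a·p₁ + b·p₂ ≈ (0.198, 0.068, 0.978); φ = arcsin(p_z) ≈ 77.90°, λ = atan2(p_y, p_x) ≈ 18.88°.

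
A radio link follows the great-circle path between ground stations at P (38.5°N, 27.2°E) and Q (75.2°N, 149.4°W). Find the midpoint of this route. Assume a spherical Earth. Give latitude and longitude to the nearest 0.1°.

≈ (71.6°N, 25.6°E)

The haversine formula gives a central angle δ ≈ 1.157 rad (66.3°) between the endpoints.
Interpolate at f = 1/2 with slerp weights a = sin((1−f)δ)/sin δ ≈ 0.597, b = sin(fδ)/sin δ ≈ 0.597.
p = a·p₁ + b·p₂ ≈ (0.284, 0.136, 0.949); φ = arcsin(p_z) ≈ 71.63°, λ = atan2(p_y, p_x) ≈ 25.56°.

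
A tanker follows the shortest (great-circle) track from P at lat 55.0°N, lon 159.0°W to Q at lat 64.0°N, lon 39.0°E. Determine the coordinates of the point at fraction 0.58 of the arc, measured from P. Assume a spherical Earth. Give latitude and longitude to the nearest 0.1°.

Write both endpoints as unit vectors p₁, p₂ with components (cos φ cos λ, cos φ sin λ, sin φ).
The central angle between the endpoints is δ = arccos(p₁·p₂) ≈ 1.051 rad (60.2°).
Interpolate at f = 0.58 with slerp weights a = sin((1−f)δ)/sin δ ≈ 0.492, b = sin(fδ)/sin δ ≈ 0.660.
p = a·p₁ + b·p₂ ≈ (-0.039, 0.081, 0.996); φ = arcsin(p_z) ≈ 84.86°, λ = atan2(p_y, p_x) ≈ 115.68°.

≈ lat 84.9°N, lon 115.7°E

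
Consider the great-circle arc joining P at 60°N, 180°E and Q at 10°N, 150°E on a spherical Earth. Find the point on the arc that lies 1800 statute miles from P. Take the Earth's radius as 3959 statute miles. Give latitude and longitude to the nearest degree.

Write both endpoints as unit vectors p₁, p₂ with components (cos φ cos λ, cos φ sin λ, sin φ).
The central angle between the endpoints is δ = arccos(p₁·p₂) ≈ 0.956 rad (54.8°). The total great-circle distance is δ·R ≈ 0.956 × 3959 ≈ 3785 mi, so the target fraction is f = 1800/3785 ≈ 0.476.
Interpolate at f ≈ 0.476 with slerp weights a = sin((1−f)δ)/sin δ ≈ 0.588, b = sin(fδ)/sin δ ≈ 0.538.
p = a·p₁ + b·p₂ ≈ (-0.753, 0.265, 0.603); φ = arcsin(p_z) ≈ 37.07°, λ = atan2(p_y, p_x) ≈ 160.62°.

≈ 37°N, 161°E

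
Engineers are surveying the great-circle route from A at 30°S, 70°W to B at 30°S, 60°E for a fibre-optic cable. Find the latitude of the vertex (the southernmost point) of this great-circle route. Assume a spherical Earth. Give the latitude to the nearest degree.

The great circle lies in the plane with unit normal n̂ = (p₁ × p₂)/|p₁ × p₂|.
Here n̂_z ≈ +0.591; the vertex latitude is φ_max = arccos|n̂_z| ≈ 53.8°.
Check via Clairaut: cos φ_max = |cos φ₁| · sin C = cos(30.0°)·sin(137.0°) ≈ 0.591, again giving ≈ 53.8°.

≈ 54°S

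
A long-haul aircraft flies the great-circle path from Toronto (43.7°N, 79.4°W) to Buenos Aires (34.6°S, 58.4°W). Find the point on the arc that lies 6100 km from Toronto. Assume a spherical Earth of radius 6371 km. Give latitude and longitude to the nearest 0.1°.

Write both endpoints as unit vectors p₁, p₂ with components (cos φ cos λ, cos φ sin λ, sin φ).
The central angle between the endpoints is δ = arccos(p₁·p₂) ≈ 1.407 rad (80.6°). The total great-circle distance is δ·R ≈ 1.407 × 6371 ≈ 8963 km, so the target fraction is f = 6100/8963 ≈ 0.681.
Interpolate at f ≈ 0.681 with slerp weights a = sin((1−f)δ)/sin δ ≈ 0.440, b = sin(fδ)/sin δ ≈ 0.829.
p = a·p₁ + b·p₂ ≈ (0.416, -0.894, -0.166); φ = arcsin(p_z) ≈ -9.58°, λ = atan2(p_y, p_x) ≈ -65.04°.

≈ (9.6°S, 65.0°W)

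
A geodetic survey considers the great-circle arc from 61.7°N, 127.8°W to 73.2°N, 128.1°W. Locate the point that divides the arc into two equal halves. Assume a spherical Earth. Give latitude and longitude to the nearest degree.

≈ 67°N, 128°W

Convert each endpoint to a unit vector on the sphere (x = cos φ cos λ, y = cos φ sin λ, z = sin φ).
The central angle between the endpoints is δ = arccos(p₁·p₂) ≈ 0.201 rad (11.5°).
Interpolate at f = 1/2 with slerp weights a = sin((1−f)δ)/sin δ ≈ 0.503, b = sin(fδ)/sin δ ≈ 0.503.
p = a·p₁ + b·p₂ ≈ (-0.236, -0.303, 0.924); φ = arcsin(p_z) ≈ 67.45°, λ = atan2(p_y, p_x) ≈ -127.91°.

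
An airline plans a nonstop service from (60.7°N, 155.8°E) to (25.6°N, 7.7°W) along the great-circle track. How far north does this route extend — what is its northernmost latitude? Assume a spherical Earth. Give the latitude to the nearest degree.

≈ 83°N

The great circle lies in the plane with unit normal n̂ = (p₁ × p₂)/|p₁ × p₂|.
Here n̂_z ≈ -0.125; the vertex latitude is φ_max = arccos|n̂_z| ≈ 82.8°.
Check via Clairaut: cos φ_max = |cos φ₁| · sin C = cos(60.7°)·sin(14.9°) ≈ 0.125, again giving ≈ 82.8°.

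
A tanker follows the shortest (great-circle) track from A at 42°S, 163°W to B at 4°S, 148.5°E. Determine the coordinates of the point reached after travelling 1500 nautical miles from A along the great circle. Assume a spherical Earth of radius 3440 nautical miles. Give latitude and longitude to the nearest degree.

≈ 27°S, 172°E

The haversine formula gives a central angle δ ≈ 1.003 rad (57.5°) between the endpoints. The total great-circle distance is δ·R ≈ 1.003 × 3440 ≈ 3450 nmi, so the target fraction is f = 1500/3450 ≈ 0.435.
Interpolate at f ≈ 0.435 with slerp weights a = sin((1−f)δ)/sin δ ≈ 0.637, b = sin(fδ)/sin δ ≈ 0.501.
p = a·p₁ + b·p₂ ≈ (-0.879, 0.123, -0.461); φ = arcsin(p_z) ≈ -27.46°, λ = atan2(p_y, p_x) ≈ 172.05°.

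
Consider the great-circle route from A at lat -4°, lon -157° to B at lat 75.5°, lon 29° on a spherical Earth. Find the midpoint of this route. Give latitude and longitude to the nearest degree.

From cos δ = sin φ₁ sin φ₂ + cos φ₁ cos φ₂ cos Δλ, the central angle is δ ≈ 1.892 rad (108.4°).
Interpolate at f = 1/2 with slerp weights a = sin((1−f)δ)/sin δ ≈ 0.855, b = sin(fδ)/sin δ ≈ 0.855.
p = a·p₁ + b·p₂ ≈ (-0.598, -0.229, 0.768); φ = arcsin(p_z) ≈ 50.18°, λ = atan2(p_y, p_x) ≈ -159.00°.

≈ lat 50°, lon -159°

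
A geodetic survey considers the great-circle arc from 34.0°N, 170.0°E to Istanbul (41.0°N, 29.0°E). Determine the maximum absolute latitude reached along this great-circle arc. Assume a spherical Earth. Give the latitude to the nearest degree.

The great circle lies in the plane with unit normal n̂ = (p₁ × p₂)/|p₁ × p₂|.
Here n̂_z ≈ -0.397; the vertex latitude is φ_max = arccos|n̂_z| ≈ 66.6°.

≈ 67°N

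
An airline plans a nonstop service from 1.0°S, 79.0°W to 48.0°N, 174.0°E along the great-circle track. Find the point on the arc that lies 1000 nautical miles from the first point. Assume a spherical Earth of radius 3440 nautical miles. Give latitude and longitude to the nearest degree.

≈ 12°N, 90°W

Write both endpoints as unit vectors p₁, p₂ with components (cos φ cos λ, cos φ sin λ, sin φ).
The central angle between the endpoints is δ = arccos(p₁·p₂) ≈ 1.781 rad (102.0°). The total great-circle distance is δ·R ≈ 1.781 × 3440 ≈ 6126 nmi, so the target fraction is f = 1000/6126 ≈ 0.163.
Interpolate at f ≈ 0.163 with slerp weights a = sin((1−f)δ)/sin δ ≈ 1.019, b = sin(fδ)/sin δ ≈ 0.293.
p = a·p₁ + b·p₂ ≈ (-0.001, -0.980, 0.200); φ = arcsin(p_z) ≈ 11.54°, λ = atan2(p_y, p_x) ≈ -90.03°.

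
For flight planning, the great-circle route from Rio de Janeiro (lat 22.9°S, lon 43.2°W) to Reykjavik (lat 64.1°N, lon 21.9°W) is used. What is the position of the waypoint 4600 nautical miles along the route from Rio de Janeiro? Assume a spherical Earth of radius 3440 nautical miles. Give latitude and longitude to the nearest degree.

≈ lat 53°N, lon 28°W

Convert each endpoint to a unit vector on the sphere (x = cos φ cos λ, y = cos φ sin λ, z = sin φ).
The central angle between the endpoints is δ = arccos(p₁·p₂) ≈ 1.546 rad (88.6°). The total great-circle distance is δ·R ≈ 1.546 × 3440 ≈ 5318 nmi, so the target fraction is f = 4600/5318 ≈ 0.865.
Interpolate at f ≈ 0.865 with slerp weights a = sin((1−f)δ)/sin δ ≈ 0.207, b = sin(fδ)/sin δ ≈ 0.973.
p = a·p₁ + b·p₂ ≈ (0.534, -0.289, 0.795); φ = arcsin(p_z) ≈ 52.63°, λ = atan2(p_y, p_x) ≈ -28.46°.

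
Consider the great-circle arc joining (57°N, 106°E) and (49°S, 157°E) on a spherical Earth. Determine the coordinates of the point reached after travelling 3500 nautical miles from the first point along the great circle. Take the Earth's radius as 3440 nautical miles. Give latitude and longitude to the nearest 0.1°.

Write both endpoints as unit vectors p₁, p₂ with components (cos φ cos λ, cos φ sin λ, sin φ).
The central angle between the endpoints is δ = arccos(p₁·p₂) ≈ 1.991 rad (114.1°). The total great-circle distance is δ·R ≈ 1.991 × 3440 ≈ 6850 nmi, so the target fraction is f = 3500/6850 ≈ 0.511.
Interpolate at f ≈ 0.511 with slerp weights a = sin((1−f)δ)/sin δ ≈ 0.906, b = sin(fδ)/sin δ ≈ 0.932.
p = a·p₁ + b·p₂ ≈ (-0.699, 0.713, 0.056); φ = arcsin(p_z) ≈ 3.23°, λ = atan2(p_y, p_x) ≈ 134.42°.

≈ (3.2°N, 134.4°E)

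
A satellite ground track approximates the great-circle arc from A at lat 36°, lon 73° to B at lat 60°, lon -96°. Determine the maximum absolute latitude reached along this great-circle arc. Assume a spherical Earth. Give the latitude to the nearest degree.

The great circle lies in the plane with unit normal n̂ = (p₁ × p₂)/|p₁ × p₂|.
Here n̂_z ≈ -0.078; the vertex latitude is φ_max = arccos|n̂_z| ≈ 85.5°.
Check via Clairaut: cos φ_max = |cos φ₁| · sin C = cos(36.0°)·sin(5.5°) ≈ 0.078, again giving ≈ 85.5°.

≈ 86°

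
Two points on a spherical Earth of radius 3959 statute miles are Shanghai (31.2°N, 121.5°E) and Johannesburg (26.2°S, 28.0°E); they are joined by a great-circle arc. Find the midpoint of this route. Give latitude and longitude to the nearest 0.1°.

≈ 3.6°N, 73.3°E

Convert each endpoint to a unit vector on the sphere (x = cos φ cos λ, y = cos φ sin λ, z = sin φ).
The central angle between the endpoints is δ = arccos(p₁·p₂) ≈ 1.850 rad (106.0°).
Interpolate at f = 1/2 with slerp weights a = sin((1−f)δ)/sin δ ≈ 0.831, b = sin(fδ)/sin δ ≈ 0.831.
p = a·p₁ + b·p₂ ≈ (0.287, 0.956, 0.064); φ = arcsin(p_z) ≈ 3.64°, λ = atan2(p_y, p_x) ≈ 73.29°.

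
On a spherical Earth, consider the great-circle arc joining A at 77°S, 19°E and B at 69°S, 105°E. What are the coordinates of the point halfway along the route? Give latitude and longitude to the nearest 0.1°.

≈ 77.1°S, 74.0°E

Convert each endpoint to a unit vector on the sphere (x = cos φ cos λ, y = cos φ sin λ, z = sin φ).
The central angle between the endpoints is δ = arccos(p₁·p₂) ≈ 0.415 rad (23.8°).
Interpolate at f = 1/2 with slerp weights a = sin((1−f)δ)/sin δ ≈ 0.511, b = sin(fδ)/sin δ ≈ 0.511.
p = a·p₁ + b·p₂ ≈ (0.061, 0.214, -0.975); φ = arcsin(p_z) ≈ -77.12°, λ = atan2(p_y, p_x) ≈ 74.04°.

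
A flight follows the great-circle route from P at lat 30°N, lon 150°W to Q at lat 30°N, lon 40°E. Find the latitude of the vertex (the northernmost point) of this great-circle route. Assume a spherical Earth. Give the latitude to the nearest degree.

The great circle lies in the plane with unit normal n̂ = (p₁ × p₂)/|p₁ × p₂|.
Here n̂_z ≈ -0.149; the vertex latitude is φ_max = arccos|n̂_z| ≈ 81.4°.
Check via Clairaut: cos φ_max = |cos φ₁| · sin C = cos(30.0°)·sin(9.9°) ≈ 0.149, again giving ≈ 81.4°.

≈ 81°N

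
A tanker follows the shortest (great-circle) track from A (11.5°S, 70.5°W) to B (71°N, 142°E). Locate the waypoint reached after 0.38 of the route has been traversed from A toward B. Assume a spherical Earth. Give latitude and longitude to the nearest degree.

≈ (32°N, 80°W)

Convert each endpoint to a unit vector on the sphere (x = cos φ cos λ, y = cos φ sin λ, z = sin φ).
The central angle between the endpoints is δ = arccos(p₁·p₂) ≈ 2.046 rad (117.2°).
Interpolate at f = 0.38 with slerp weights a = sin((1−f)δ)/sin δ ≈ 1.074, b = sin(fδ)/sin δ ≈ 0.789.
p = a·p₁ + b·p₂ ≈ (0.149, -0.834, 0.532); φ = arcsin(p_z) ≈ 32.13°, λ = atan2(p_y, p_x) ≈ -79.88°.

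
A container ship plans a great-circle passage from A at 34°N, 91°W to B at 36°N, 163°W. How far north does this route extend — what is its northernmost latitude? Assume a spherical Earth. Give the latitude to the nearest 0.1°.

The great circle lies in the plane with unit normal n̂ = (p₁ × p₂)/|p₁ × p₂|.
Here n̂_z ≈ -0.756; the vertex latitude is φ_max = arccos|n̂_z| ≈ 40.9°.
Check via Clairaut: cos φ_max = |cos φ₁| · sin C = cos(34.0°)·sin(65.7°) ≈ 0.756, again giving ≈ 40.9°.

≈ 40.9°N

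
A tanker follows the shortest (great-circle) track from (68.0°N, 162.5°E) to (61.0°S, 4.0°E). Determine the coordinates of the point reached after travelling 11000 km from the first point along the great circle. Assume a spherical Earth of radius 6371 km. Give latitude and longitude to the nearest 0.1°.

The haversine formula gives a central angle δ ≈ 2.941 rad (168.5°) between the endpoints. The total great-circle distance is δ·R ≈ 2.941 × 6371 ≈ 18736 km, so the target fraction is f = 11000/18736 ≈ 0.587.
Interpolate at f ≈ 0.587 with slerp weights a = sin((1−f)δ)/sin δ ≈ 4.699, b = sin(fδ)/sin δ ≈ 4.953.
p = a·p₁ + b·p₂ ≈ (0.717, 0.697, 0.024); φ = arcsin(p_z) ≈ 1.39°, λ = atan2(p_y, p_x) ≈ 44.19°.

≈ (1.4°N, 44.2°E)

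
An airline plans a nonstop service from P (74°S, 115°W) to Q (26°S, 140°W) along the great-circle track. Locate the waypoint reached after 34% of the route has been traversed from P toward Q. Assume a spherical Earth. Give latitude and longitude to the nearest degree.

From cos δ = sin φ₁ sin φ₂ + cos φ₁ cos φ₂ cos Δλ, the central angle is δ ≈ 0.869 rad (49.8°).
Interpolate at f = 0.34 with slerp weights a = sin((1−f)δ)/sin δ ≈ 0.710, b = sin(fδ)/sin δ ≈ 0.381.
p = a·p₁ + b·p₂ ≈ (-0.345, -0.398, -0.850); φ = arcsin(p_z) ≈ -58.22°, λ = atan2(p_y, p_x) ≈ -130.96°.

≈ (58°S, 131°W)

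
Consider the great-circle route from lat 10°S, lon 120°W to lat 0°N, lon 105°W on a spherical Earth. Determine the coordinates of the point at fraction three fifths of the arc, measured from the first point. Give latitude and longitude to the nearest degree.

Write both endpoints as unit vectors p₁, p₂ with components (cos φ cos λ, cos φ sin λ, sin φ).
The central angle between the endpoints is δ = arccos(p₁·p₂) ≈ 0.314 rad (18.0°).
Interpolate at f = 3/5 with slerp weights a = sin((1−f)δ)/sin δ ≈ 0.406, b = sin(fδ)/sin δ ≈ 0.606.
p = a·p₁ + b·p₂ ≈ (-0.357, -0.932, -0.070); φ = arcsin(p_z) ≈ -4.04°, λ = atan2(p_y, p_x) ≈ -110.95°.

≈ lat 4°S, lon 111°W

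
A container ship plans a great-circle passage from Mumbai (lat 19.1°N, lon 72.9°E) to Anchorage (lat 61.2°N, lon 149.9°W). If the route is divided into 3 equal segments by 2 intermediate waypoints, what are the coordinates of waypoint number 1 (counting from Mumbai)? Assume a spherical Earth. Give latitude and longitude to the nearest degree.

Write both endpoints as unit vectors p₁, p₂ with components (cos φ cos λ, cos φ sin λ, sin φ).
The central angle between the endpoints is δ = arccos(p₁·p₂) ≈ 1.618 rad (92.7°).
Interpolate at f = 1/3 with slerp weights a = sin((1−f)δ)/sin δ ≈ 0.882, b = sin(fδ)/sin δ ≈ 0.514.
p = a·p₁ + b·p₂ ≈ (0.031, 0.673, 0.739); φ = arcsin(p_z) ≈ 47.67°, λ = atan2(p_y, p_x) ≈ 87.37°.

≈ lat 48°N, lon 87°E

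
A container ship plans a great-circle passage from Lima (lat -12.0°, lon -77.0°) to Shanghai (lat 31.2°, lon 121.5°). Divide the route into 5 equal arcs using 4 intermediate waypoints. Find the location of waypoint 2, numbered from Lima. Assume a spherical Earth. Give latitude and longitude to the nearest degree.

Convert each endpoint to a unit vector on the sphere (x = cos φ cos λ, y = cos φ sin λ, z = sin φ).
The central angle between the endpoints is δ = arccos(p₁·p₂) ≈ 2.693 rad (154.3°).
Interpolate at f = 2/5 with slerp weights a = sin((1−f)δ)/sin δ ≈ 2.304, b = sin(fδ)/sin δ ≈ 2.031.
p = a·p₁ + b·p₂ ≈ (-0.401, -0.715, 0.573); φ = arcsin(p_z) ≈ 34.98°, λ = atan2(p_y, p_x) ≈ -119.29°.

≈ lat 35°, lon -119°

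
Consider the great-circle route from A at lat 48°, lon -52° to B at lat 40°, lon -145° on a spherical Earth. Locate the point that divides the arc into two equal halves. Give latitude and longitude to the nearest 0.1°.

≈ lat 54.4°, lon -102.6°

Write both endpoints as unit vectors p₁, p₂ with components (cos φ cos λ, cos φ sin λ, sin φ).
The central angle between the endpoints is δ = arccos(p₁·p₂) ≈ 1.103 rad (63.2°).
Interpolate at f = 1/2 with slerp weights a = sin((1−f)δ)/sin δ ≈ 0.587, b = sin(fδ)/sin δ ≈ 0.587.
p = a·p₁ + b·p₂ ≈ (-0.127, -0.567, 0.814); φ = arcsin(p_z) ≈ 54.45°, λ = atan2(p_y, p_x) ≈ -102.57°.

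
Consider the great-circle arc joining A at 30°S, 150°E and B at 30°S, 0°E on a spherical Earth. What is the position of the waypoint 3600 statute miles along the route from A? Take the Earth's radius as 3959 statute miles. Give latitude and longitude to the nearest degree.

≈ 65°S, 86°E

Convert each endpoint to a unit vector on the sphere (x = cos φ cos λ, y = cos φ sin λ, z = sin φ).
The central angle between the endpoints is δ = arccos(p₁·p₂) ≈ 1.982 rad (113.5°). The total great-circle distance is δ·R ≈ 1.982 × 3959 ≈ 7846 mi, so the target fraction is f = 3600/7846 ≈ 0.459.
Interpolate at f ≈ 0.459 with slerp weights a = sin((1−f)δ)/sin δ ≈ 0.958, b = sin(fδ)/sin δ ≈ 0.861.
p = a·p₁ + b·p₂ ≈ (0.027, 0.415, -0.909); φ = arcsin(p_z) ≈ -65.43°, λ = atan2(p_y, p_x) ≈ 86.30°.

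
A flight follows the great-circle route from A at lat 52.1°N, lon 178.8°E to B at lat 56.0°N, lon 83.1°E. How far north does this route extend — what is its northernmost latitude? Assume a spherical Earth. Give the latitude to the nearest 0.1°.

The great circle lies in the plane with unit normal n̂ = (p₁ × p₂)/|p₁ × p₂|.
Here n̂_z ≈ -0.436; the vertex latitude is φ_max = arccos|n̂_z| ≈ 64.2°.
Check via Clairaut: cos φ_max = |cos φ₁| · sin C = cos(52.1°)·sin(45.2°) ≈ 0.436, again giving ≈ 64.2°.

≈ 64.2°N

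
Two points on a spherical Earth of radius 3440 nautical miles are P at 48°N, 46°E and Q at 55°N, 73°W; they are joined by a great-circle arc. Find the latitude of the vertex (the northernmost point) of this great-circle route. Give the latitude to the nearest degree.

The great circle lies in the plane with unit normal n̂ = (p₁ × p₂)/|p₁ × p₂|.
Here n̂_z ≈ -0.370; the vertex latitude is φ_max = arccos|n̂_z| ≈ 68.3°.
Check via Clairaut: cos φ_max = |cos φ₁| · sin C = cos(48.0°)·sin(33.6°) ≈ 0.370, again giving ≈ 68.3°.

≈ 68°N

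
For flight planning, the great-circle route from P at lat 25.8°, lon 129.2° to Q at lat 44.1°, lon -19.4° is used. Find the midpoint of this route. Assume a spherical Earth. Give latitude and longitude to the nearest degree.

Write both endpoints as unit vectors p₁, p₂ with components (cos φ cos λ, cos φ sin λ, sin φ).
The central angle between the endpoints is δ = arccos(p₁·p₂) ≈ 1.822 rad (104.4°).
Interpolate at f = 1/2 with slerp weights a = sin((1−f)δ)/sin δ ≈ 0.816, b = sin(fδ)/sin δ ≈ 0.816.
p = a·p₁ + b·p₂ ≈ (0.088, 0.375, 0.923); φ = arcsin(p_z) ≈ 67.36°, λ = atan2(p_y, p_x) ≈ 76.73°.

≈ lat 67°, lon 77°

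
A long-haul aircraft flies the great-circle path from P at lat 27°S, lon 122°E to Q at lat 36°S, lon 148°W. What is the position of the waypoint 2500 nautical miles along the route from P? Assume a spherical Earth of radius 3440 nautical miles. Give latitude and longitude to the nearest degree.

≈ lat 41°S, lon 170°E

From cos δ = sin φ₁ sin φ₂ + cos φ₁ cos φ₂ cos Δλ, the central angle is δ ≈ 1.301 rad (74.5°). The total great-circle distance is δ·R ≈ 1.301 × 3440 ≈ 4474 nmi, so the target fraction is f = 2500/4474 ≈ 0.559.
Interpolate at f ≈ 0.559 with slerp weights a = sin((1−f)δ)/sin δ ≈ 0.563, b = sin(fδ)/sin δ ≈ 0.689.
p = a·p₁ + b·p₂ ≈ (-0.739, 0.130, -0.661); φ = arcsin(p_z) ≈ -41.38°, λ = atan2(p_y, p_x) ≈ 170.01°.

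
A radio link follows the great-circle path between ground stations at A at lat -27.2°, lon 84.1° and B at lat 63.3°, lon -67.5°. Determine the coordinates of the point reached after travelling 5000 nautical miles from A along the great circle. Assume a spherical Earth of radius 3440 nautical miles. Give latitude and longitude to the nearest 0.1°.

Convert each endpoint to a unit vector on the sphere (x = cos φ cos λ, y = cos φ sin λ, z = sin φ).
The central angle between the endpoints is δ = arccos(p₁·p₂) ≈ 2.434 rad (139.5°). The total great-circle distance is δ·R ≈ 2.434 × 3440 ≈ 8373 nmi, so the target fraction is f = 5000/8373 ≈ 0.597.
Interpolate at f ≈ 0.597 with slerp weights a = sin((1−f)δ)/sin δ ≈ 1.278, b = sin(fδ)/sin δ ≈ 1.528.
p = a·p₁ + b·p₂ ≈ (0.380, 0.496, 0.781); φ = arcsin(p_z) ≈ 51.33°, λ = atan2(p_y, p_x) ≈ 52.60°.

≈ lat 51.3°, lon 52.6°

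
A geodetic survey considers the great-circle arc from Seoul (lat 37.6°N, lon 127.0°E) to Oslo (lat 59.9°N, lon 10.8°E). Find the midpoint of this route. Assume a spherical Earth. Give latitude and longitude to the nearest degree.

The haversine formula gives a central angle δ ≈ 1.211 rad (69.4°) between the endpoints.
Interpolate at f = 1/2 with slerp weights a = sin((1−f)δ)/sin δ ≈ 0.608, b = sin(fδ)/sin δ ≈ 0.608.
p = a·p₁ + b·p₂ ≈ (0.010, 0.442, 0.897); φ = arcsin(p_z) ≈ 63.77°, λ = atan2(p_y, p_x) ≈ 88.75°.

≈ lat 64°N, lon 89°E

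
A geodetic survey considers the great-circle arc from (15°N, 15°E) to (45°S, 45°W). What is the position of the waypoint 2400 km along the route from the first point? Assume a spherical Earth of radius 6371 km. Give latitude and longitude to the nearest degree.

Convert each endpoint to a unit vector on the sphere (x = cos φ cos λ, y = cos φ sin λ, z = sin φ).
The central angle between the endpoints is δ = arccos(p₁·p₂) ≈ 1.412 rad (80.9°). The total great-circle distance is δ·R ≈ 1.412 × 6371 ≈ 8994 km, so the target fraction is f = 2400/8994 ≈ 0.267.
Interpolate at f ≈ 0.267 with slerp weights a = sin((1−f)δ)/sin δ ≈ 0.871, b = sin(fδ)/sin δ ≈ 0.373.
p = a·p₁ + b·p₂ ≈ (0.999, 0.031, -0.038); φ = arcsin(p_z) ≈ -2.18°, λ = atan2(p_y, p_x) ≈ 1.80°.

≈ (2°S, 2°E)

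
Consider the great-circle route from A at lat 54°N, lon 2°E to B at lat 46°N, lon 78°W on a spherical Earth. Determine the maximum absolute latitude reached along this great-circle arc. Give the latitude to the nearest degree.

The great circle lies in the plane with unit normal n̂ = (p₁ × p₂)/|p₁ × p₂|.
Here n̂_z ≈ -0.531; the vertex latitude is φ_max = arccos|n̂_z| ≈ 57.9°.
Check via Clairaut: cos φ_max = |cos φ₁| · sin C = cos(54.0°)·sin(64.6°) ≈ 0.531, again giving ≈ 57.9°.

≈ 58°N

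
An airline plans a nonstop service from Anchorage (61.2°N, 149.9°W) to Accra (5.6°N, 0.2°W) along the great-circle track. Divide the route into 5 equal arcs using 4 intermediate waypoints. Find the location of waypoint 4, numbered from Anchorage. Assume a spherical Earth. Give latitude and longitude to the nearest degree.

≈ 27°N, 6°W

The haversine formula gives a central angle δ ≈ 1.905 rad (109.2°) between the endpoints.
Interpolate at f = 4/5 with slerp weights a = sin((1−f)δ)/sin δ ≈ 0.394, b = sin(fδ)/sin δ ≈ 1.058.
p = a·p₁ + b·p₂ ≈ (0.888, -0.099, 0.448); φ = arcsin(p_z) ≈ 26.63°, λ = atan2(p_y, p_x) ≈ -6.35°.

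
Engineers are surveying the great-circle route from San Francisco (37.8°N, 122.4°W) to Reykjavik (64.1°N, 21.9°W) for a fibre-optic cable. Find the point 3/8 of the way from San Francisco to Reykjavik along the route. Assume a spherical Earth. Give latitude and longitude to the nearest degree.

≈ 56°N, 102°W

The haversine formula gives a central angle δ ≈ 1.060 rad (60.8°) between the endpoints.
Interpolate at f = 3/8 with slerp weights a = sin((1−f)δ)/sin δ ≈ 0.705, b = sin(fδ)/sin δ ≈ 0.444.
p = a·p₁ + b·p₂ ≈ (-0.119, -0.543, 0.831); φ = arcsin(p_z) ≈ 56.25°, λ = atan2(p_y, p_x) ≈ -102.33°.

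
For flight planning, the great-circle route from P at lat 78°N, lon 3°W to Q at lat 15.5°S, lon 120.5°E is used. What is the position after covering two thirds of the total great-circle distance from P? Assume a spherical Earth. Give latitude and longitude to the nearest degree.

≈ lat 21°N, lon 114°E

Convert each endpoint to a unit vector on the sphere (x = cos φ cos λ, y = cos φ sin λ, z = sin φ).
The central angle between the endpoints is δ = arccos(p₁·p₂) ≈ 1.952 rad (111.8°).
Interpolate at f = 2/3 with slerp weights a = sin((1−f)δ)/sin δ ≈ 0.653, b = sin(fδ)/sin δ ≈ 1.038.
p = a·p₁ + b·p₂ ≈ (-0.372, 0.855, 0.361); φ = arcsin(p_z) ≈ 21.15°, λ = atan2(p_y, p_x) ≈ 113.53°.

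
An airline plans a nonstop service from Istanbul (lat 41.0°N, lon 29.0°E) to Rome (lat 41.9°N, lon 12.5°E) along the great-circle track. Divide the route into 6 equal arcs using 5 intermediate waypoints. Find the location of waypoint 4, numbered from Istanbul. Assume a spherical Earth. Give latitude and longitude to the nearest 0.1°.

Convert each endpoint to a unit vector on the sphere (x = cos φ cos λ, y = cos φ sin λ, z = sin φ).
The central angle between the endpoints is δ = arccos(p₁·p₂) ≈ 0.216 rad (12.4°).
Interpolate at f = 4/6 with slerp weights a = sin((1−f)δ)/sin δ ≈ 0.336, b = sin(fδ)/sin δ ≈ 0.670.
p = a·p₁ + b·p₂ ≈ (0.708, 0.231, 0.667); φ = arcsin(p_z) ≈ 41.86°, λ = atan2(p_y, p_x) ≈ 18.04°.

≈ lat 41.9°N, lon 18.0°E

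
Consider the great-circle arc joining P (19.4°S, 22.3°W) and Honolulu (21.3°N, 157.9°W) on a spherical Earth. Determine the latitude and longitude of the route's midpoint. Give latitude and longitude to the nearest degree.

Write both endpoints as unit vectors p₁, p₂ with components (cos φ cos λ, cos φ sin λ, sin φ).
The central angle between the endpoints is δ = arccos(p₁·p₂) ≈ 2.417 rad (138.5°).
Interpolate at f = 1/2 with slerp weights a = sin((1−f)δ)/sin δ ≈ 1.410, b = sin(fδ)/sin δ ≈ 1.410.
p = a·p₁ + b·p₂ ≈ (0.013, -0.999, 0.044); φ = arcsin(p_z) ≈ 2.51°, λ = atan2(p_y, p_x) ≈ -89.24°.

≈ (3°N, 89°W)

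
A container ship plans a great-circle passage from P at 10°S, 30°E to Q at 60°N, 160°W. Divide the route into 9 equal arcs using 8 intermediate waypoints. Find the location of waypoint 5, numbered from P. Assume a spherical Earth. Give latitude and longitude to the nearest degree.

≈ 61°N, 43°E

Write both endpoints as unit vectors p₁, p₂ with components (cos φ cos λ, cos φ sin λ, sin φ).
The central angle between the endpoints is δ = arccos(p₁·p₂) ≈ 2.259 rad (129.4°).
Interpolate at f = 5/9 with slerp weights a = sin((1−f)δ)/sin δ ≈ 1.092, b = sin(fδ)/sin δ ≈ 1.231.
p = a·p₁ + b·p₂ ≈ (0.353, 0.327, 0.876); φ = arcsin(p_z) ≈ 61.20°, λ = atan2(p_y, p_x) ≈ 42.82°.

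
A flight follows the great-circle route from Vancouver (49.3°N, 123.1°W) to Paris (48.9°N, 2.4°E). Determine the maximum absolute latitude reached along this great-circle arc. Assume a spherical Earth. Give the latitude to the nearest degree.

The great circle lies in the plane with unit normal n̂ = (p₁ × p₂)/|p₁ × p₂|.
Here n̂_z ≈ +0.369; the vertex latitude is φ_max = arccos|n̂_z| ≈ 68.4°.
Check via Clairaut: cos φ_max = |cos φ₁| · sin C = cos(49.3°)·sin(34.4°) ≈ 0.369, again giving ≈ 68.4°.

≈ 68°N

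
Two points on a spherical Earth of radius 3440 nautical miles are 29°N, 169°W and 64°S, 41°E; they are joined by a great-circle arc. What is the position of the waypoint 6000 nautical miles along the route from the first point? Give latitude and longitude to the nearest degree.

≈ 63°S, 142°E

The haversine formula gives a central angle δ ≈ 2.446 rad (140.2°) between the endpoints. The total great-circle distance is δ·R ≈ 2.446 × 3440 ≈ 8415 nmi, so the target fraction is f = 6000/8415 ≈ 0.713.
Interpolate at f ≈ 0.713 with slerp weights a = sin((1−f)δ)/sin δ ≈ 1.008, b = sin(fδ)/sin δ ≈ 1.537.
p = a·p₁ + b·p₂ ≈ (-0.357, 0.274, -0.893); φ = arcsin(p_z) ≈ -63.27°, λ = atan2(p_y, p_x) ≈ 142.47°.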